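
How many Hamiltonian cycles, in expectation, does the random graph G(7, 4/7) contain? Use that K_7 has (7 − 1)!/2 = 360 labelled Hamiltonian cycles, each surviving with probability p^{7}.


K_7 has (7 − 1)!/2 = 360 labelled Hamiltonian cycles.
For each such Hamiltonian cycle H, let X_H = 1 if all 7 edges of H are present in G. Then P[X_H = 1] = p^{7} = (4/7)^{7} = 16384/823543.
By linearity of expectation: E[X] = Σ_H E[X_H] = 360 · p^{7} = 360 · 16384/823543 = 5898240/823543.
Numerically: E[X] ≈ 7.16203.

E[X] = 360 · (4/7)^{7} = 5898240/823543 ≈ 7.16203.


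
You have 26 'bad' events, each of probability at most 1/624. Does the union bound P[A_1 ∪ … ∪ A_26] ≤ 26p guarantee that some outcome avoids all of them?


Union bound: P[∪_{i=1}^{26} A_i] ≤ Σ_i P[A_i] ≤ 26·p = 26·(1/624) = 1/24.
Numerically: 1/24 ≈ 0.0416667.
Is 1/24 < 1? YES.
Since P[∪ A_i] ≤ 1/24 < 1, the complement has P[∩ A_i^c] ≥ 1 − 1/24 = 23/24 > 0, so some outcome avoids every A_i.

26·p = 1/24 ≈ 0.0416667; existence CERTIFIED by the union bound.


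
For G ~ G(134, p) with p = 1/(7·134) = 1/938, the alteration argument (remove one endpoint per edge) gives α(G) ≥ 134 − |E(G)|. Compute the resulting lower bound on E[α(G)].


E[|E(G)|] = C(134, 2)·p = 8911 · (1/938) = 19/2.
E[α(G)] ≥ n − E[|E(G)|] = 134 − 19/2 = 249/2.
Numerically: ≈ 124.500000.
(This is only a lower bound; the true E[α(G)] may be larger.)

E[α(G)] ≥ 249/2 ≈ 124.500000.


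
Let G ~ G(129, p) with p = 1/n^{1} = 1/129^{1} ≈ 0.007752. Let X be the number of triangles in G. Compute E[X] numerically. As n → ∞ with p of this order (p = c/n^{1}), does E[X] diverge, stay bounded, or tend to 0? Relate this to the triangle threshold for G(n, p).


Number of potential triangles: C(129, 3) = 349504.
Each occurs with probability p³ ≈ (0.007752)³ ≈ 4.658337e-07.
By linearity: E[X] = C(129, 3)·p³ ≈ 349504 · 4.658337e-07 ≈ 0.1628.
Here α = 1, so p = 1/n is exactly at the triangle threshold p ~ 1/n. Asymptotically E[X] → c³/6 = 1³/6 = 1/6 ≈ 0.1667, a bounded constant. In this regime the triangle count is asymptotically Poisson(c³/6).

E[X] ≈ 0.1628; in regime p = Θ(1/n^{1}) E[X] stays bounded (at the triangle threshold p ~ 1/n).


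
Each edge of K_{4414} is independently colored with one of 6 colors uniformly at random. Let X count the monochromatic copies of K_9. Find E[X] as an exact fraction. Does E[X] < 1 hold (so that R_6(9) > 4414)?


E[X] = C(4414, 9) · 6^{1 − 36} = 1738535657024887384307025382 · 6^{−35} = 1738535657024887384307025382/1719070799748422591028658176.
As a reduced fraction: E[X] = 869267828512443692153512691/859535399874211295514329088 ≈ 1.0113.
Is E[X] < 1? NO.
Since E[X] ≥ 1, the first-moment bound is inconclusive at n = 4414; it does NOT by itself certify R_6(9) > 4414.

E[X] = 869267828512443692153512691/859535399874211295514329088 ≈ 1.0113; E[X] ≥ 1; first-moment method inconclusive here.


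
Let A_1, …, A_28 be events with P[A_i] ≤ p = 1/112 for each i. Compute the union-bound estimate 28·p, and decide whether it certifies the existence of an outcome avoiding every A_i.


Union bound: P[∪_{i=1}^{28} A_i] ≤ Σ_i P[A_i] ≤ 28·p = 28·(1/112) = 1/4.
Numerically: 1/4 ≈ 0.2500000.
Is 1/4 < 1? YES.
Since P[∪ A_i] ≤ 1/4 < 1, the complement has P[∩ A_i^c] ≥ 1 − 1/4 = 3/4 > 0, so some outcome avoids every A_i.

28·p = 1/4 ≈ 0.2500000; existence CERTIFIED by the union bound.


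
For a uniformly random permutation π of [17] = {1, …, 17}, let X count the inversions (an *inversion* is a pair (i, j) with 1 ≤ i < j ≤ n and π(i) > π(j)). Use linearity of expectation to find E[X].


Write X = Σ X_I over the C(17, 2) = 136 pairs i < j, with X_I the indicator of one inversion.
There are 136 indicators.
For each fixed pair i < j, the values π(i) and π(j) are two distinct elements of {1, …, 17} in uniformly random order; by symmetry P[π(i) > π(j)] = 1/2.
By linearity: E[X] = 136 · (1/2) = C(17, 2) · (1/2) = 136/2 = 68 ≈ 68.000.

E[X] = 68 = 68.000.


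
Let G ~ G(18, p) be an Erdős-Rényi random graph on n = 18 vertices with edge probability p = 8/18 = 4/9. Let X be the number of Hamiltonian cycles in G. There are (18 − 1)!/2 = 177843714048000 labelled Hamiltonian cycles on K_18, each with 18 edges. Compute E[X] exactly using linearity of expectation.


K_18 has (18 − 1)!/2 = 177843714048000 labelled Hamiltonian cycles.
For each such Hamiltonian cycle H, let X_H = 1 if all 18 edges of H are present in G. Then P[X_H = 1] = p^{18} = (4/9)^{18} = 68719476736/150094635296999121.
By linearity of expectation: E[X] = Σ_H E[X_H] = 177843714048000 · p^{18} = 177843714048000 · 68719476736/150094635296999121 = 16764508875398316032000/205891132094649.
Numerically: E[X] ≈ 8.1424e+07.

E[X] = 177843714048000 · (4/9)^{18} = 16764508875398316032000/205891132094649 ≈ 8.1424e+07.


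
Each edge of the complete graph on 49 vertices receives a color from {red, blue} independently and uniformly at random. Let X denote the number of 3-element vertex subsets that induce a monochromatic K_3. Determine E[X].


Let X = Σ_S X_S over the C(49, 3) = 18424 subsets S of size 3, where X_S = 1 if the K_3 on S is monochromatic.
For a fixed S, the K_3 on S has C(3, 2) = 3 edges. P[all 3 edges red] = (1/2)^3, and likewise for blue, so P[monochromatic] = 2·(1/2)^3 = 2^{1 − 3} = 1/4.
Summing: E[X] = C(49, 3) · 2^{1 − 3} = 18424 · 1/4 = 4606.
Numerically: E[X] ≈ 4606.000.

E[X] = C(49,3)·2^(1−C(3,2)) = 4606 ≈ 4606.000.


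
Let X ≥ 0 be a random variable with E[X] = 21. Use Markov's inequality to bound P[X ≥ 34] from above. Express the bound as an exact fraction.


μ = E[X] = 21, a = 34.
Markov: P[X ≥ 34] ≤ μ/a = (21)/34 = 21/34.
Numerically: ≈ 0.6176.
(Since a = 34 > μ = 21.0000, the bound 21/34 is < 1 and informative.)

P[X ≥ 34] ≤ 21/34 ≈ 0.6176.


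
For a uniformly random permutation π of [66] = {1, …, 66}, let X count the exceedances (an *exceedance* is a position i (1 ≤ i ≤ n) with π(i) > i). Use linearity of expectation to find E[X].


Write X = Σ_{i=1}^{66} X_i, where X_i = 1_{π(i) > i}.
For each fixed i, π(i) is uniform over {1, …, 66} (marginal of a uniform permutation), so P[π(i) > i] = (n − i)/n. Summing: Σ_{i=1}^{66} (n − i)/n = (0 + 1 + … + 65)/66 = 66(66 − 1)/(2·66) = (66 − 1)/2.
Hence E[X] = Σ_{i=1}^{66} (66 − i)/66 = 65/2 ≈ 32.500.

E[X] = 65/2 = 32.500.


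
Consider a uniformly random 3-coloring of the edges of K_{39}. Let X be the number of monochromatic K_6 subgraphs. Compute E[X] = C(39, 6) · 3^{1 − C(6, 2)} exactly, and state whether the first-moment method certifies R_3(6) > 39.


E[X] = C(39, 6) · 3^{1 − 15} = 3262623 · 3^{−14} = 3262623/4782969.
As a reduced fraction: E[X] = 1087541/1594323 ≈ 0.682.
Is E[X] < 1? YES.
Since E[X] < 1, there exists a 3-coloring of K_{39} with no monochromatic K_6; hence R_3(6) > 39.

E[X] = 1087541/1594323 ≈ 0.682; E[X] < 1, so R_3(6) > 39.


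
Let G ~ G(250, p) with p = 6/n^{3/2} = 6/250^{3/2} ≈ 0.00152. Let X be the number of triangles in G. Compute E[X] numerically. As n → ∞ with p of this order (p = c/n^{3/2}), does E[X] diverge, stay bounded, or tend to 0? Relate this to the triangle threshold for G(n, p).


Number of potential triangles: C(250, 3) = 2573000.
Each occurs with probability p³ ≈ (0.00152)³ ≈ 3.49723e-09.
By linearity: E[X] = C(250, 3)·p³ ≈ 2573000 · 3.49723e-09 ≈ 0.009.
Since α = 3/2 > 1, p = c/n^{3/2} = o(1/n) is below the triangle threshold p ~ 1/n. Asymptotically E[X] ~ (c³/6)·n^{3(1−α)} = (6³/6)·n^{-1.5} → 0, so by Markov's inequality G has no triangles w.h.p.

E[X] ≈ 0.009; in regime p = Θ(1/n^{3/2}) E[X] tends to 0 (below the triangle threshold p ~ 1/n).


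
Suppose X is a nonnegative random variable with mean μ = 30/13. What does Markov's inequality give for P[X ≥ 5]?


μ = E[X] = 30/13, a = 5.
Markov: P[X ≥ 5] ≤ μ/a = (30/13)/5 = 6/13.
Numerically: ≈ 0.46154.
(Since a = 5 > μ = 2.30769, the bound 6/13 is < 1 and informative.)

P[X ≥ 5] ≤ 6/13 ≈ 0.46154.


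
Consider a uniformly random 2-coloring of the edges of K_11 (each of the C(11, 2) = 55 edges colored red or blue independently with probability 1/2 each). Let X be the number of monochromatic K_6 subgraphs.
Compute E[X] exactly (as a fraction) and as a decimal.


Let X = Σ_S X_S over the C(11, 6) = 462 subsets S of size 6, where X_S = 1 if the K_6 on S is monochromatic.
For a fixed S, the K_6 on S has C(6, 2) = 15 edges. P[all 15 edges red] = (1/2)^15, and likewise for blue, so P[monochromatic] = 2·(1/2)^15 = 2^{1 − 15} = 1/16384.
By linearity of expectation: E[X] = C(11, 6) · 2^{1 − 15} = 462 · 1/16384 = 231/8192.
Numerically: E[X] ≈ 0.0282.

E[X] = C(11,6)·2^(1−C(6,2)) = 231/8192 ≈ 0.0282.


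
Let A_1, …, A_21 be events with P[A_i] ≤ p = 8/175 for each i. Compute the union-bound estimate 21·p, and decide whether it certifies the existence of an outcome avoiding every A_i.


Union bound: P[∪_{i=1}^{21} A_i] ≤ Σ_i P[A_i] ≤ 21·p = 21·(8/175) = 24/25.
Numerically: 24/25 ≈ 0.96000.
Is 24/25 < 1? YES.
Since P[∪ A_i] ≤ 24/25 < 1, the complement has P[∩ A_i^c] ≥ 1 − 24/25 = 1/25 > 0, so some outcome avoids every A_i.

21·p = 24/25 ≈ 0.96000; existence CERTIFIED by the union bound.


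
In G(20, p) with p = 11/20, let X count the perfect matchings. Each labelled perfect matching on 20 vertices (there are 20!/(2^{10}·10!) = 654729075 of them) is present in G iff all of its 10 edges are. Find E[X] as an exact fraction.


K_20 has 20!/(2^{10}·10!) = 654729075 labelled perfect matchings.
For each such perfect matching H, let X_H = 1 if all 10 edges of H are present in G. Then P[X_H = 1] = p^{10} = (11/20)^{10} = 25937424601/10240000000000.
By linearity of expectation: E[X] = Σ_H E[X_H] = 654729075 · p^{10} = 654729075 · 25937424601/10240000000000 = 679279440675798963/409600000000.
Numerically: E[X] ≈ 1.658e+06.

E[X] = 654729075 · (11/20)^{10} = 679279440675798963/409600000000 ≈ 1.658e+06.


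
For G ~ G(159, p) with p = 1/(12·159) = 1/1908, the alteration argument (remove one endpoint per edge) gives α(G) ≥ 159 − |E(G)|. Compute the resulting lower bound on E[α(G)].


E[|E(G)|] = C(159, 2)·p = 12561 · (1/1908) = 79/12.
E[α(G)] ≥ n − E[|E(G)|] = 159 − 79/12 = 1829/12.
Numerically: ≈ 152.41667.
(This is only a lower bound; the true E[α(G)] may be larger.)

E[α(G)] ≥ 1829/12 ≈ 152.41667.


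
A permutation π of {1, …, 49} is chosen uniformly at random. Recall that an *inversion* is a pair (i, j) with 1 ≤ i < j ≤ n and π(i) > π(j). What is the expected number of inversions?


Write X = Σ X_I over the C(49, 2) = 1176 pairs i < j, with X_I the indicator of one inversion.
There are 1176 indicators.
For each fixed pair i < j, the values π(i) and π(j) are two distinct elements of {1, …, 49} in uniformly random order; by symmetry P[π(i) > π(j)] = 1/2.
By linearity: E[X] = 1176 · (1/2) = C(49, 2) · (1/2) = 1176/2 = 588 ≈ 588.0000.

E[X] = 588 = 588.0000.


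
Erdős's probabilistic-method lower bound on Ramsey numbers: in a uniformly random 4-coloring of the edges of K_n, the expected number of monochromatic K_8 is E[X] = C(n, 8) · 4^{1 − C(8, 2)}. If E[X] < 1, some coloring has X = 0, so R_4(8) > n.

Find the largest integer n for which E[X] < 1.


We need C(n, 8) · 4^{1 − 28} < 1, i.e. C(n, 8) < 4^{28 − 1} = 18014398509481984.
Check values of n near the boundary:
  n = 407: C(407, 8) = 17424959239309050; 17424959239309050 < 18014398509481984? YES
  n = 408: C(408, 8) = 17773458424095231; 17773458424095231 < 18014398509481984? YES
  n = 409: C(409, 8) = 18128041135797879; 18128041135797879 < 18014398509481984? NO
The largest n with C(n, 8) < 18014398509481984 is n = 408 (where E[X] = 17773458424095231/18014398509481984 ≈ 0.9866). Hence R_4(8) > 408, i.e. R_4(8) ≥ 409.

Largest n = 408; hence R_4(8) > 408.


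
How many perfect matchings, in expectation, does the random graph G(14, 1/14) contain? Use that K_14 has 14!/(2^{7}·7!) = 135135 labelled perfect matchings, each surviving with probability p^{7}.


K_14 has 14!/(2^{7}·7!) = 135135 labelled perfect matchings.
For each such perfect matching H, let X_H = 1 if all 7 edges of H are present in G. Then P[X_H = 1] = p^{7} = (1/14)^{7} = 1/105413504.
By linearity: E[X] = Σ_H E[X_H] = 135135 · p^{7} = 135135 · 1/105413504 = 19305/15059072.
Numerically: E[X] ≈ 0.001282.

E[X] = 135135 · (1/14)^{7} = 19305/15059072 ≈ 0.001282.


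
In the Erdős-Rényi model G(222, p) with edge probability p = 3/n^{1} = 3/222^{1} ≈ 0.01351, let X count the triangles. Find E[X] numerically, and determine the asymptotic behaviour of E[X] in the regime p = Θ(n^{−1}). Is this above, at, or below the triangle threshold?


Number of potential triangles: C(222, 3) = 1798940.
Each occurs with probability p³ ≈ (0.01351)³ ≈ 2.467771e-06.
By linearity: E[X] = C(222, 3)·p³ ≈ 1798940 · 2.467771e-06 ≈ 4.4394.
Here α = 1, so p = 3/n is exactly at the triangle threshold p ~ 1/n. Asymptotically E[X] → c³/6 = 3³/6 = 9/2 ≈ 4.5000, a bounded constant. In this regime the triangle count is asymptotically Poisson(c³/6).

E[X] ≈ 4.4394; in regime p = Θ(1/n^{1}) E[X] stays bounded (at the triangle threshold p ~ 1/n).


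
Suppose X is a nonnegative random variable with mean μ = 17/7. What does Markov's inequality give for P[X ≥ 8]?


μ = E[X] = 17/7, a = 8.
Markov: P[X ≥ 8] ≤ μ/a = (17/7)/8 = 17/56.
Numerically: ≈ 0.303571.
(Since a = 8 > μ = 2.428571, the bound 17/56 is < 1 and informative.)

P[X ≥ 8] ≤ 17/56 ≈ 0.303571.


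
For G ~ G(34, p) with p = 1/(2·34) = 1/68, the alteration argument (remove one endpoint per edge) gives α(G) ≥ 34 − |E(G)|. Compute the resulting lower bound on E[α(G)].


E[|E(G)|] = C(34, 2)·p = 561 · (1/68) = 33/4.
E[α(G)] ≥ n − E[|E(G)|] = 34 − 33/4 = 103/4.
Numerically: ≈ 25.75000.
(This is only a lower bound; the true E[α(G)] may be larger.)

E[α(G)] ≥ 103/4 ≈ 25.75000.


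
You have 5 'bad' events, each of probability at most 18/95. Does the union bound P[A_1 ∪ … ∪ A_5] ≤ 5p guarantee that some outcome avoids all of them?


Union bound: P[∪_{i=1}^{5} A_i] ≤ Σ_i P[A_i] ≤ 5·p = 5·(18/95) = 18/19.
Numerically: 18/19 ≈ 0.9474.
Is 18/19 < 1? YES.
Since P[∪ A_i] ≤ 18/19 < 1, the complement has P[∩ A_i^c] ≥ 1 − 18/19 = 1/19 > 0, so some outcome avoids every A_i.

5·p = 18/19 ≈ 0.9474; existence CERTIFIED by the union bound.


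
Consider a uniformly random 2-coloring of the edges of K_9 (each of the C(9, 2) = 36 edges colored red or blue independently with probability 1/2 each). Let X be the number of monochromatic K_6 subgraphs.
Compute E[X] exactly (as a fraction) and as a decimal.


Let X = Σ_S X_S over the C(9, 6) = 84 subsets S of size 6, where X_S = 1 if the K_6 on S is monochromatic.
For a fixed S, the K_6 on S has C(6, 2) = 15 edges. P[all 15 edges red] = (1/2)^15, and likewise for blue, so P[monochromatic] = 2·(1/2)^15 = 2^{1 − 15} = 1/16384.
By linearity: E[X] = C(9, 6) · 2^{1 − 15} = 84 · 1/16384 = 21/4096.
Numerically: E[X] ≈ 0.005127.

E[X] = C(9,6)·2^(1−C(6,2)) = 21/4096 ≈ 0.005127.


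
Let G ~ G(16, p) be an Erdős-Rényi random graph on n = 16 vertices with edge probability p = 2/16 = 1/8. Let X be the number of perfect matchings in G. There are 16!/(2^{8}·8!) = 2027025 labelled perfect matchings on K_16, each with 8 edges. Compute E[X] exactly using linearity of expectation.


K_16 has 16!/(2^{8}·8!) = 2027025 labelled perfect matchings.
For each such perfect matching H, let X_H = 1 if all 8 edges of H are present in G. Then P[X_H = 1] = p^{8} = (1/8)^{8} = 1/16777216.
By linearity: E[X] = Σ_H E[X_H] = 2027025 · p^{8} = 2027025 · 1/16777216 = 2027025/16777216.
Numerically: E[X] ≈ 0.12082.

E[X] = 2027025 · (1/8)^{8} = 2027025/16777216 ≈ 0.12082.


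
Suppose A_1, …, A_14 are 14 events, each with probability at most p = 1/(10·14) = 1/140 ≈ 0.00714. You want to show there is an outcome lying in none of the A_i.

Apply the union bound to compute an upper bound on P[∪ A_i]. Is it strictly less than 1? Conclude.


Union bound: P[∪_{i=1}^{14} A_i] ≤ Σ_i P[A_i] ≤ 14·p = 14·(1/140) = 1/10.
Numerically: 1/10 ≈ 0.10000.
Is 1/10 < 1? YES.
Since P[∪ A_i] ≤ 1/10 < 1, the complement has P[∩ A_i^c] ≥ 1 − 1/10 = 9/10 > 0, so some outcome avoids every A_i.

14·p = 1/10 ≈ 0.10000; existence CERTIFIED by the union bound.


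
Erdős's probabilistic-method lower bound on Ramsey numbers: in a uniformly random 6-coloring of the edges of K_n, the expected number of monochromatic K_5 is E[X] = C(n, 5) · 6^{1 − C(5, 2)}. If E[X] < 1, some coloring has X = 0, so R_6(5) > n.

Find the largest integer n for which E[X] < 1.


We need C(n, 5) · 6^{1 − 10} < 1, i.e. C(n, 5) < 6^{10 − 1} = 10077696.
Check values of n near the boundary:
  n = 66: C(66, 5) = 8936928; 8936928 < 10077696? YES
  n = 67: C(67, 5) = 9657648; 9657648 < 10077696? YES
  n = 68: C(68, 5) = 10424128; 10424128 < 10077696? NO
  n = 69: C(69, 5) = 11238513; 11238513 < 10077696? NO
The largest n with C(n, 5) < 10077696 is n = 67 (where E[X] = 67067/69984 ≈ 0.95832). Hence R_6(5) > 67, i.e. R_6(5) ≥ 68.

Largest n = 67; hence R_6(5) > 67.


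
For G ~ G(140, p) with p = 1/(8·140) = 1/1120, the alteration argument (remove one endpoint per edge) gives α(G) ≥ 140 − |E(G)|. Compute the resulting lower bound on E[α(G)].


E[|E(G)|] = C(140, 2)·p = 9730 · (1/1120) = 139/16.
E[α(G)] ≥ n − E[|E(G)|] = 140 − 139/16 = 2101/16.
Numerically: ≈ 131.312500.
(This is only a lower bound; the true E[α(G)] may be larger.)

E[α(G)] ≥ 2101/16 ≈ 131.312500.


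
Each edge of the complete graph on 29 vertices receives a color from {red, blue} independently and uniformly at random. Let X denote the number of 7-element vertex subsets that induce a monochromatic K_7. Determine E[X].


Let X = Σ_S X_S over the C(29, 7) = 1560780 subsets S of size 7, where X_S = 1 if the K_7 on S is monochromatic.
For a fixed S, the K_7 on S has C(7, 2) = 21 edges. P[all 21 edges red] = (1/2)^21, and likewise for blue, so P[monochromatic] = 2·(1/2)^21 = 2^{1 − 21} = 1/1048576.
By linearity of expectation: E[X] = C(29, 7) · 2^{1 − 21} = 1560780 · 1/1048576 = 390195/262144.
Numerically: E[X] ≈ 1.488.

E[X] = C(29,7)·2^(1−C(7,2)) = 390195/262144 ≈ 1.488.


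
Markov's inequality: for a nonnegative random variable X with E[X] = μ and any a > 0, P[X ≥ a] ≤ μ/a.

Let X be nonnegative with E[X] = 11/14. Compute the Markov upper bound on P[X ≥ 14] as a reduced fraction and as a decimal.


μ = E[X] = 11/14, a = 14.
Markov: P[X ≥ 14] ≤ μ/a = (11/14)/14 = 11/196.
Numerically: ≈ 0.05612.
(Since a = 14 > μ = 0.78571, the bound 11/196 is < 1 and informative.)

P[X ≥ 14] ≤ 11/196 ≈ 0.05612.


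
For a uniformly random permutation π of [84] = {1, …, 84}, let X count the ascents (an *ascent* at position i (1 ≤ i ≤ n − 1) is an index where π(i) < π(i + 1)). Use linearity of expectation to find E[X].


Write X = Σ X_I over i = 1, …, 83, with X_I the indicator of one ascent.
There are 83 indicators.
For each fixed i, the pair (π(i), π(i+1)) is a uniformly random ordered pair of distinct values from {1, …, 84}; by symmetry P[π(i) < π(i+1)] = 1/2.
By linearity: E[X] = 83 · (1/2) = (84 − 1) · (1/2) = 83/2 ≈ 41.5000.

E[X] = 83/2 = 41.5000.


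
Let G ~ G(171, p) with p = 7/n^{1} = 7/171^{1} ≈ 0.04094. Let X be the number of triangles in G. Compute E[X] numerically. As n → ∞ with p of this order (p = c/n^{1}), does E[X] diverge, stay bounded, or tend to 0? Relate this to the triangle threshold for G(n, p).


Number of potential triangles: C(171, 3) = 818805.
Each occurs with probability p³ ≈ (0.04094)³ ≈ 6.859711e-05.
By linearity: E[X] = C(171, 3)·p³ ≈ 818805 · 6.859711e-05 ≈ 56.1677.
Here α = 1, so p = 7/n is exactly at the triangle threshold p ~ 1/n. Asymptotically E[X] → c³/6 = 7³/6 = 343/6 ≈ 57.1667, a bounded constant. In this regime the triangle count is asymptotically Poisson(c³/6).

E[X] ≈ 56.1677; in regime p = Θ(1/n^{1}) E[X] stays bounded (at the triangle threshold p ~ 1/n).


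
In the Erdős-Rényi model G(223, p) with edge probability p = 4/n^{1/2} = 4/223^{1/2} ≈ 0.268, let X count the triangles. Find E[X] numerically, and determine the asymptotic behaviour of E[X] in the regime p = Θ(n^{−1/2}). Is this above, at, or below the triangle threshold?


Number of potential triangles: C(223, 3) = 1823471.
Each occurs with probability p³ ≈ (0.268)³ ≈ 1.92186e-02.
By linearity: E[X] = C(223, 3)·p³ ≈ 1823471 · 1.92186e-02 ≈ 35044.635.
Since α = 1/2 < 1, p = c/n^{1/2} ≫ 1/n is above the triangle threshold p ~ 1/n. Asymptotically E[X] ~ (c³/6)·n^{3(1−α)} = (4³/6)·n^{1.5} → ∞; triangles are abundant w.h.p.

E[X] ≈ 35044.635; in regime p = Θ(1/n^{1/2}) E[X] diverges (above the triangle threshold p ~ 1/n).


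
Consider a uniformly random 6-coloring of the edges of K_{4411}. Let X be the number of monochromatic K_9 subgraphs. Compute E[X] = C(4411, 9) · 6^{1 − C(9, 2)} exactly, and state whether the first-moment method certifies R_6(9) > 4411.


E[X] = C(4411, 9) · 6^{1 − 36} = 1727920475134582415883601405 · 6^{−35} = 1727920475134582415883601405/1719070799748422591028658176.
As a reduced fraction: E[X] = 1727920475134582415883601405/1719070799748422591028658176 ≈ 1.0051.
Is E[X] < 1? NO.
Since E[X] ≥ 1, the first-moment bound is inconclusive at n = 4411; it does NOT by itself certify R_6(9) > 4411.

E[X] = 1727920475134582415883601405/1719070799748422591028658176 ≈ 1.0051; E[X] ≥ 1; first-moment method inconclusive here.


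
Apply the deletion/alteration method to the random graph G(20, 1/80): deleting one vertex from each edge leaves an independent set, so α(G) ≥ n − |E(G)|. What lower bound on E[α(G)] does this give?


E[|E(G)|] = C(20, 2)·p = 190 · (1/80) = 19/8.
E[α(G)] ≥ n − E[|E(G)|] = 20 − 19/8 = 141/8.
Numerically: ≈ 17.6250.
(This is only a lower bound; the true E[α(G)] may be larger.)

E[α(G)] ≥ 141/8 ≈ 17.6250.


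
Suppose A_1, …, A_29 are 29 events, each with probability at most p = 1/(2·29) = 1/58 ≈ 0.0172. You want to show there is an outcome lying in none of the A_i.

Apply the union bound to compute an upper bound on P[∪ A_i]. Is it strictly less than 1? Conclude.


Union bound: P[∪_{i=1}^{29} A_i] ≤ Σ_i P[A_i] ≤ 29·p = 29·(1/58) = 1/2.
Numerically: 1/2 ≈ 0.5000.
Is 1/2 < 1? YES.
Since P[∪ A_i] ≤ 1/2 < 1, the complement has P[∩ A_i^c] ≥ 1 − 1/2 = 1/2 > 0, so some outcome avoids every A_i.

29·p = 1/2 ≈ 0.5000; existence CERTIFIED by the union bound.


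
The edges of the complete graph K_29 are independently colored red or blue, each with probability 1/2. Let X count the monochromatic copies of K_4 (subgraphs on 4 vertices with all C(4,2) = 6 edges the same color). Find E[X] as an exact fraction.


Let X = Σ_S X_S over the C(29, 4) = 23751 subsets S of size 4, where X_S = 1 if the K_4 on S is monochromatic.
For a fixed S, the K_4 on S has C(4, 2) = 6 edges. P[all 6 edges red] = (1/2)^6, and likewise for blue, so P[monochromatic] = 2·(1/2)^6 = 2^{1 − 6} = 1/32.
By linearity of expectation: E[X] = C(29, 4) · 2^{1 − 6} = 23751 · 1/32 = 23751/32.
Numerically: E[X] ≈ 742.2188.

E[X] = C(29,4)·2^(1−C(4,2)) = 23751/32 ≈ 742.2188.


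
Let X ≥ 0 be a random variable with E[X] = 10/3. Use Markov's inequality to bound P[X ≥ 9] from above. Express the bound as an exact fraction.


μ = E[X] = 10/3, a = 9.
Markov: P[X ≥ 9] ≤ μ/a = (10/3)/9 = 10/27.
Numerically: ≈ 0.370370.
(Since a = 9 > μ = 3.333333, the bound 10/27 is < 1 and informative.)

P[X ≥ 9] ≤ 10/27 ≈ 0.370370.


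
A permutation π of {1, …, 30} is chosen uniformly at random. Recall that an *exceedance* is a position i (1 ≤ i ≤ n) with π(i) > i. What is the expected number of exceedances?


Write X = Σ_{i=1}^{30} X_i, where X_i = 1_{π(i) > i}.
For each fixed i, π(i) is uniform over {1, …, 30} (marginal of a uniform permutation), so P[π(i) > i] = (n − i)/n. Summing: Σ_{i=1}^{30} (n − i)/n = (0 + 1 + … + 29)/30 = 30(30 − 1)/(2·30) = (30 − 1)/2.
Hence E[X] = Σ_{i=1}^{30} (30 − i)/30 = 29/2 ≈ 14.500.

E[X] = 29/2 = 14.500.


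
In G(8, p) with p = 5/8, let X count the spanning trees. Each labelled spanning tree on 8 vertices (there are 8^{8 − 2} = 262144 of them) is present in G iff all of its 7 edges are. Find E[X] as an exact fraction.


K_8 has 8^{8 − 2} = 262144 labelled spanning trees.
For each such spanning tree H, let X_H = 1 if all 7 edges of H are present in G. Then P[X_H = 1] = p^{7} = (5/8)^{7} = 78125/2097152.
By linearity of expectation: E[X] = Σ_H E[X_H] = 262144 · p^{7} = 262144 · 78125/2097152 = 78125/8.
Numerically: E[X] ≈ 9766.

E[X] = 262144 · (5/8)^{7} = 78125/8 ≈ 9766.


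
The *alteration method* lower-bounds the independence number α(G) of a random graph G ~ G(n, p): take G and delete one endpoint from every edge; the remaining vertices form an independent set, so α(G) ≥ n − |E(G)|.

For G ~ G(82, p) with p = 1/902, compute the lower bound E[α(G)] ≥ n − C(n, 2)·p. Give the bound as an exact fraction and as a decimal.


E[|E(G)|] = C(82, 2)·p = 3321 · (1/902) = 81/22.
E[α(G)] ≥ n − E[|E(G)|] = 82 − 81/22 = 1723/22.
Numerically: ≈ 78.318.
(This is only a lower bound; the true E[α(G)] may be larger.)

E[α(G)] ≥ 1723/22 ≈ 78.318.


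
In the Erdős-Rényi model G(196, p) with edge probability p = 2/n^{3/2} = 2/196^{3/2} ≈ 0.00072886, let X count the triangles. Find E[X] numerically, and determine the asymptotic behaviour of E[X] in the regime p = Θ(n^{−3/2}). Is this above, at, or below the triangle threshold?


Number of potential triangles: C(196, 3) = 1235780.
Each occurs with probability p³ ≈ (0.00072886)³ ≈ 3.8720207e-10.
By linearity: E[X] = C(196, 3)·p³ ≈ 1235780 · 3.8720207e-10 ≈ 0.00048.
Since α = 3/2 > 1, p = c/n^{3/2} = o(1/n) is below the triangle threshold p ~ 1/n. Asymptotically E[X] ~ (c³/6)·n^{3(1−α)} = (2³/6)·n^{-1.5} → 0, so by Markov's inequality G has no triangles w.h.p.

E[X] ≈ 0.00048; in regime p = Θ(1/n^{3/2}) E[X] tends to 0 (below the triangle threshold p ~ 1/n).


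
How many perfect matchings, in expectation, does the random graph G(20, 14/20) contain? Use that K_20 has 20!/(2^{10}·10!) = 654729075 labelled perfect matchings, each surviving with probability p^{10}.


K_20 has 20!/(2^{10}·10!) = 654729075 labelled perfect matchings.
For each such perfect matching H, let X_H = 1 if all 10 edges of H are present in G. Then P[X_H = 1] = p^{10} = (7/10)^{10} = 282475249/10000000000.
By linearity of expectation: E[X] = Σ_H E[X_H] = 654729075 · p^{10} = 654729075 · 282475249/10000000000 = 7397790339526587/400000000.
Numerically: E[X] ≈ 1.84945e+07.

E[X] = 654729075 · (7/10)^{10} = 7397790339526587/400000000 ≈ 1.84945e+07.


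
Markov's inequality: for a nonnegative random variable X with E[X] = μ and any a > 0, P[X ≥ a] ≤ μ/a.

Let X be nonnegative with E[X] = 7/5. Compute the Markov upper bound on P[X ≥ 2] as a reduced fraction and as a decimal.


μ = E[X] = 7/5, a = 2.
Markov: P[X ≥ 2] ≤ μ/a = (7/5)/2 = 7/10.
Numerically: ≈ 0.700.
(Since a = 2 > μ = 1.400, the bound 7/10 is < 1 and informative.)

P[X ≥ 2] ≤ 7/10 ≈ 0.700.


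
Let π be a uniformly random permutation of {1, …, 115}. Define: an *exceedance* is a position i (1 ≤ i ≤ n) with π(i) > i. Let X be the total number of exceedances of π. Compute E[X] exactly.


Write X = Σ_{i=1}^{115} X_i, where X_i = 1_{π(i) > i}.
For each fixed i, π(i) is uniform over {1, …, 115} (marginal of a uniform permutation), so P[π(i) > i] = (n − i)/n. Summing: Σ_{i=1}^{115} (n − i)/n = (0 + 1 + … + 114)/115 = 115(115 − 1)/(2·115) = (115 − 1)/2.
Hence E[X] = Σ_{i=1}^{115} (115 − i)/115 = 57 ≈ 57.000000.

E[X] = 57 = 57.000000.


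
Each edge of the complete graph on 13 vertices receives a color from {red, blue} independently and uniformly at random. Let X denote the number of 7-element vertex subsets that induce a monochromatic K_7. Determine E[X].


Let X = Σ_S X_S over the C(13, 7) = 1716 subsets S of size 7, where X_S = 1 if the K_7 on S is monochromatic.
For a fixed S, the K_7 on S has C(7, 2) = 21 edges. P[all 21 edges red] = (1/2)^21, and likewise for blue, so P[monochromatic] = 2·(1/2)^21 = 2^{1 − 21} = 1/1048576.
Summing: E[X] = C(13, 7) · 2^{1 − 21} = 1716 · 1/1048576 = 429/262144.
Numerically: E[X] ≈ 0.0016.

E[X] = C(13,7)·2^(1−C(7,2)) = 429/262144 ≈ 0.0016.


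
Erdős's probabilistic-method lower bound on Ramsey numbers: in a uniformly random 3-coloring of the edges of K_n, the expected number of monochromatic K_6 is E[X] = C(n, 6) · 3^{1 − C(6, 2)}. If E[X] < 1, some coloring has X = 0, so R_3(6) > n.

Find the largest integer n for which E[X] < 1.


We need C(n, 6) · 3^{1 − 15} < 1, i.e. C(n, 6) < 3^{15 − 1} = 4782969.
Check values of n near the boundary:
  n = 37: C(37, 6) = 2324784; 2324784 < 4782969? YES
  n = 38: C(38, 6) = 2760681; 2760681 < 4782969? YES
  n = 39: C(39, 6) = 3262623; 3262623 < 4782969? YES
  n = 40: C(40, 6) = 3838380; 3838380 < 4782969? YES
  n = 41: C(41, 6) = 4496388; 4496388 < 4782969? YES
  n = 42: C(42, 6) = 5245786; 5245786 < 4782969? NO
  n = 43: C(43, 6) = 6096454; 6096454 < 4782969? NO
The largest n with C(n, 6) < 4782969 is n = 41 (where E[X] = 1498796/1594323 ≈ 0.94008). Hence R_3(6) > 41, i.e. R_3(6) ≥ 42.

Largest n = 41; hence R_3(6) > 41.


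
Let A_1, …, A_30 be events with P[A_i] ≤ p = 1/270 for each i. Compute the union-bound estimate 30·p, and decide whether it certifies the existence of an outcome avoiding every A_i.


Union bound: P[∪_{i=1}^{30} A_i] ≤ Σ_i P[A_i] ≤ 30·p = 30·(1/270) = 1/9.
Numerically: 1/9 ≈ 0.111.
Is 1/9 < 1? YES.
Since P[∪ A_i] ≤ 1/9 < 1, the complement has P[∩ A_i^c] ≥ 1 − 1/9 = 8/9 > 0, so some outcome avoids every A_i.

30·p = 1/9 ≈ 0.111; existence CERTIFIED by the union bound.


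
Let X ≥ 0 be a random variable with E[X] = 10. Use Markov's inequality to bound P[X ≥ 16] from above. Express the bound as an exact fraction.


μ = E[X] = 10, a = 16.
Markov: P[X ≥ 16] ≤ μ/a = (10)/16 = 5/8.
Numerically: ≈ 0.62500.
(Since a = 16 > μ = 10.00000, the bound 5/8 is < 1 and informative.)

P[X ≥ 16] ≤ 5/8 ≈ 0.62500.


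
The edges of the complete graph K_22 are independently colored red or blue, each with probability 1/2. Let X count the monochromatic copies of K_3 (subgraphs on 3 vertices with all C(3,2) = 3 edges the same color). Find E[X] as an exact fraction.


Let X = Σ_S X_S over the C(22, 3) = 1540 subsets S of size 3, where X_S = 1 if the K_3 on S is monochromatic.
For a fixed S, the K_3 on S has C(3, 2) = 3 edges. P[all 3 edges red] = (1/2)^3, and likewise for blue, so P[monochromatic] = 2·(1/2)^3 = 2^{1 − 3} = 1/4.
By linearity: E[X] = C(22, 3) · 2^{1 − 3} = 1540 · 1/4 = 385.
Numerically: E[X] ≈ 385.000000.

E[X] = C(22,3)·2^(1−C(3,2)) = 385 ≈ 385.000000.


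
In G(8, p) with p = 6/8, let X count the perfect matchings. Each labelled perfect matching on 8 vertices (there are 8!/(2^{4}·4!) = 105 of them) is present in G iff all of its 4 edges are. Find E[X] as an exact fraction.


K_8 has 8!/(2^{4}·4!) = 105 labelled perfect matchings.
For each such perfect matching H, let X_H = 1 if all 4 edges of H are present in G. Then P[X_H = 1] = p^{4} = (3/4)^{4} = 81/256.
By linearity of expectation: E[X] = Σ_H E[X_H] = 105 · p^{4} = 105 · 81/256 = 8505/256.
Numerically: E[X] ≈ 33.22.

E[X] = 105 · (3/4)^{4} = 8505/256 ≈ 33.22.


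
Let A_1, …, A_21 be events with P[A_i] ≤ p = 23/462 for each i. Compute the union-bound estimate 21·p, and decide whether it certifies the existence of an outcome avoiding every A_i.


Union bound: P[∪_{i=1}^{21} A_i] ≤ Σ_i P[A_i] ≤ 21·p = 21·(23/462) = 23/22.
Numerically: 23/22 ≈ 1.0455.
Is 23/22 < 1? NO.
Since the bound 23/22 is ≥ 1, the union bound is uninformative here; it does NOT by itself certify existence.

21·p = 23/22 ≈ 1.0455; existence NOT certified by the union bound.


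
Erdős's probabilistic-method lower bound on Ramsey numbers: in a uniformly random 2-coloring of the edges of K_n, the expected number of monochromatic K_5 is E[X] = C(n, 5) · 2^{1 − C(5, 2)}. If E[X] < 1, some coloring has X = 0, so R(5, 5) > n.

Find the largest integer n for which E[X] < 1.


We need C(n, 5) · 2^{1 − 10} < 1, i.e. C(n, 5) < 2^{10 − 1} = 512.
Check values of n near the boundary:
  n = 8: C(8, 5) = 56; 56 < 512? YES
  n = 9: C(9, 5) = 126; 126 < 512? YES
  n = 10: C(10, 5) = 252; 252 < 512? YES
  n = 11: C(11, 5) = 462; 462 < 512? YES
  n = 12: C(12, 5) = 792; 792 < 512? NO
The largest n with C(n, 5) < 512 is n = 11 (where E[X] = 231/256 ≈ 0.9023438). Hence R(5, 5) > 11, i.e. R(5, 5) ≥ 12.

Largest n = 11; hence R(5, 5) > 11.


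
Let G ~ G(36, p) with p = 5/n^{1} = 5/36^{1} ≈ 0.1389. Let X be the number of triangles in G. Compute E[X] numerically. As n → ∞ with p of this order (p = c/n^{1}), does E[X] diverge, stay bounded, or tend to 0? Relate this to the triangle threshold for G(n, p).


Number of potential triangles: C(36, 3) = 7140.
Each occurs with probability p³ ≈ (0.1389)³ ≈ 2.679184e-03.
By linearity: E[X] = C(36, 3)·p³ ≈ 7140 · 2.679184e-03 ≈ 19.1294.
Here α = 1, so p = 5/n is exactly at the triangle threshold p ~ 1/n. Asymptotically E[X] → c³/6 = 5³/6 = 125/6 ≈ 20.8333, a bounded constant. In this regime the triangle count is asymptotically Poisson(c³/6).

E[X] ≈ 19.1294; in regime p = Θ(1/n^{1}) E[X] stays bounded (at the triangle threshold p ~ 1/n).


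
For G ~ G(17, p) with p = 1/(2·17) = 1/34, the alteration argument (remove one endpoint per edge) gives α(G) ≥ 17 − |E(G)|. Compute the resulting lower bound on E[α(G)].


E[|E(G)|] = C(17, 2)·p = 136 · (1/34) = 4.
E[α(G)] ≥ n − E[|E(G)|] = 17 − 4 = 13.
Numerically: ≈ 13.000000.
(This is only a lower bound; the true E[α(G)] may be larger.)

E[α(G)] ≥ 13 ≈ 13.000000.


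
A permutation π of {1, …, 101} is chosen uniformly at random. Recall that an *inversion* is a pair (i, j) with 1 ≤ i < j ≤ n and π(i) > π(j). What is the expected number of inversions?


Write X = Σ X_I over the C(101, 2) = 5050 pairs i < j, with X_I the indicator of one inversion.
There are 5050 indicators.
For each fixed pair i < j, the values π(i) and π(j) are two distinct elements of {1, …, 101} in uniformly random order; by symmetry P[π(i) > π(j)] = 1/2.
By linearity: E[X] = 5050 · (1/2) = C(101, 2) · (1/2) = 5050/2 = 2525 ≈ 2525.000.

E[X] = 2525 = 2525.000.


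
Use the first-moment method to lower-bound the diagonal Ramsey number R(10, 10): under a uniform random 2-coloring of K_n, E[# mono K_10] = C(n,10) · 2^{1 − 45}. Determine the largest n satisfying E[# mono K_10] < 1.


We need C(n, 10) · 2^{1 − 45} < 1, i.e. C(n, 10) < 2^{45 − 1} = 17592186044416.
Check values of n near the boundary:
  n = 99: C(99, 10) = 15579278510796; 15579278510796 < 17592186044416? YES
  n = 100: C(100, 10) = 17310309456440; 17310309456440 < 17592186044416? YES
  n = 101: C(101, 10) = 19212541264840; 19212541264840 < 17592186044416? NO
The largest n with C(n, 10) < 17592186044416 is n = 100 (where E[X] = 2163788682055/2199023255552 ≈ 0.983977). Hence R(10, 10) > 100, i.e. R(10, 10) ≥ 101.

Largest n = 100; hence R(10, 10) > 100.


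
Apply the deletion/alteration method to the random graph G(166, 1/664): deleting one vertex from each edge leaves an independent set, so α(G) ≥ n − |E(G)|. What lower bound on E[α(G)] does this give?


E[|E(G)|] = C(166, 2)·p = 13695 · (1/664) = 165/8.
E[α(G)] ≥ n − E[|E(G)|] = 166 − 165/8 = 1163/8.
Numerically: ≈ 145.37500.
(This is only a lower bound; the true E[α(G)] may be larger.)

E[α(G)] ≥ 1163/8 ≈ 145.37500.


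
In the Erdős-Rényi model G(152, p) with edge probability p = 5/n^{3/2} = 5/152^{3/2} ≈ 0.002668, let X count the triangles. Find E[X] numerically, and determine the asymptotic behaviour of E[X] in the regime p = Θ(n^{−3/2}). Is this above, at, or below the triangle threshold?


Number of potential triangles: C(152, 3) = 573800.
Each occurs with probability p³ ≈ (0.002668)³ ≈ 1.899389e-08.
By linearity: E[X] = C(152, 3)·p³ ≈ 573800 · 1.899389e-08 ≈ 0.0109.
Since α = 3/2 > 1, p = c/n^{3/2} = o(1/n) is below the triangle threshold p ~ 1/n. Asymptotically E[X] ~ (c³/6)·n^{3(1−α)} = (5³/6)·n^{-1.5} → 0, so by Markov's inequality G has no triangles w.h.p.

E[X] ≈ 0.0109; in regime p = Θ(1/n^{3/2}) E[X] tends to 0 (below the triangle threshold p ~ 1/n).


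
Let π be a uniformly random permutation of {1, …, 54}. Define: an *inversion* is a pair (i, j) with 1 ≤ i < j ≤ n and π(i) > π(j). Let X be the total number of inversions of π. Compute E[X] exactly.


Write X = Σ X_I over the C(54, 2) = 1431 pairs i < j, with X_I the indicator of one inversion.
There are 1431 indicators.
For each fixed pair i < j, the values π(i) and π(j) are two distinct elements of {1, …, 54} in uniformly random order; by symmetry P[π(i) > π(j)] = 1/2.
By linearity: E[X] = 1431 · (1/2) = C(54, 2) · (1/2) = 1431/2 = 1431/2 ≈ 715.500.

E[X] = 1431/2 = 715.500.


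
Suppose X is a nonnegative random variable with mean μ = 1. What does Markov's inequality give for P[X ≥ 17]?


μ = E[X] = 1, a = 17.
Markov: P[X ≥ 17] ≤ μ/a = (1)/17 = 1/17.
Numerically: ≈ 0.0588.
(Since a = 17 > μ = 1.0000, the bound 1/17 is < 1 and informative.)

P[X ≥ 17] ≤ 1/17 ≈ 0.0588.


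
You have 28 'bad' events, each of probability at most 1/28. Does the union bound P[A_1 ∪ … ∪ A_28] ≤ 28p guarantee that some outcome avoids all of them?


Union bound: P[∪_{i=1}^{28} A_i] ≤ Σ_i P[A_i] ≤ 28·p = 28·(1/28) = 1.
Numerically: 1 ≈ 1.000000.
Is 1 < 1? NO.
Since the bound 1 is ≥ 1, the union bound is uninformative here; it does NOT by itself certify existence.

28·p = 1 ≈ 1.000000; existence NOT certified by the union bound.


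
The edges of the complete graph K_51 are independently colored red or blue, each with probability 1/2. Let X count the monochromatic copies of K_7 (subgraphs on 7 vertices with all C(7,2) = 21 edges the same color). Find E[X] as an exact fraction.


Let X = Σ_S X_S over the C(51, 7) = 115775100 subsets S of size 7, where X_S = 1 if the K_7 on S is monochromatic.
For a fixed S, the K_7 on S has C(7, 2) = 21 edges. P[all 21 edges red] = (1/2)^21, and likewise for blue, so P[monochromatic] = 2·(1/2)^21 = 2^{1 − 21} = 1/1048576.
Summing: E[X] = C(51, 7) · 2^{1 − 21} = 115775100 · 1/1048576 = 28943775/262144.
Numerically: E[X] ≈ 110.4117.

E[X] = C(51,7)·2^(1−C(7,2)) = 28943775/262144 ≈ 110.4117.


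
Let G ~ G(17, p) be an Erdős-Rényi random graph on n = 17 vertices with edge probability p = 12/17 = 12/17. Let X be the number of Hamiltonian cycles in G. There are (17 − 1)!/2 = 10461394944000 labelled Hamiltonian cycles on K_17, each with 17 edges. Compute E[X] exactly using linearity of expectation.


K_17 has (17 − 1)!/2 = 10461394944000 labelled Hamiltonian cycles.
For each such Hamiltonian cycle H, let X_H = 1 if all 17 edges of H are present in G. Then P[X_H = 1] = p^{17} = (12/17)^{17} = 2218611106740436992/827240261886336764177.
By linearity of expectation: E[X] = Σ_H E[X_H] = 10461394944000 · p^{17} = 10461394944000 · 2218611106740436992/827240261886336764177 = 23209767014756651868459368448000/827240261886336764177.
Numerically: E[X] ≈ 2.81e+10.

E[X] = 10461394944000 · (12/17)^{17} = 23209767014756651868459368448000/827240261886336764177 ≈ 2.81e+10.


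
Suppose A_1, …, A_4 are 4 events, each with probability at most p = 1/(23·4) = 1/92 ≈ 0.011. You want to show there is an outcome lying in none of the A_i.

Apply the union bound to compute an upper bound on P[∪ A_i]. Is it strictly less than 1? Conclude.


Union bound: P[∪_{i=1}^{4} A_i] ≤ Σ_i P[A_i] ≤ 4·p = 4·(1/92) = 1/23.
Numerically: 1/23 ≈ 0.043.
Is 1/23 < 1? YES.
Since P[∪ A_i] ≤ 1/23 < 1, the complement has P[∩ A_i^c] ≥ 1 − 1/23 = 22/23 > 0, so some outcome avoids every A_i.

4·p = 1/23 ≈ 0.043; existence CERTIFIED by the union bound.
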